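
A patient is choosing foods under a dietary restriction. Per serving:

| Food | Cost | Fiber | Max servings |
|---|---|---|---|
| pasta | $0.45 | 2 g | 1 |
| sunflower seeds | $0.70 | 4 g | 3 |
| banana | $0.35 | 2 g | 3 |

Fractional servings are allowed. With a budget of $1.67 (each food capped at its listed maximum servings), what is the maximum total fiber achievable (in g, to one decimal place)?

Fiber per dollar: sunflower seeds 5.714, banana 5.714, pasta 4.444.
Take 2.386 servings of sunflower seeds: spends $1.67, +9.5 g fiber (running total 9.5 g).
Greedy by best ratio exhausts the cost allowance optimally: 9.5 g.

9.5 g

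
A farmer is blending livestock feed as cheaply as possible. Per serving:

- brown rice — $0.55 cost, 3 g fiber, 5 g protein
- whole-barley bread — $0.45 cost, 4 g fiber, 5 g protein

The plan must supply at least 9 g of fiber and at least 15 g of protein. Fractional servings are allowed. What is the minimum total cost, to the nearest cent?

$1.35

Check every corner: each single food scaled to meet both minima, and each pair solved so both constraints bind.
brown rice only: max(9/3, 15/5) = 3 servings → $1.65.
whole-barley bread only: max(9/4, 15/5) = 3 servings → $1.35.
brown rice + whole-barley bread with both tight: 3 servings and 0 servings → $1.65.
The minimum over all feasible corners is $1.35.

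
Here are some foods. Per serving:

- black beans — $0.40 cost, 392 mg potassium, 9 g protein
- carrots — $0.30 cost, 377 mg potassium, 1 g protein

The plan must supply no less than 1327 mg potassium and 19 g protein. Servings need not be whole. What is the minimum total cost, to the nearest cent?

$1.23

The cheapest plan sits at a corner of the feasible region — with two constraints it uses at most two foods.
black beans only: max(1327/392, 19/9) = 3.385 servings → $1.35.
carrots only: max(1327/377, 19/1) = 19 servings → $5.70.
black beans + carrots with both tight: 1.945 servings and 1.498 servings → $1.23.
So the least-cost plan costs $1.23.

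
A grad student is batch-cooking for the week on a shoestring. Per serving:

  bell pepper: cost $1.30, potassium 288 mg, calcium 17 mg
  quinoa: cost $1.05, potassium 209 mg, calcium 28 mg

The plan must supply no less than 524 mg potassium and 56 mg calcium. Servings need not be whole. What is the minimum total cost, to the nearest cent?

$2.54

bell pepper only: max(524/288, 56/17) = 3.294 servings → $4.28.
quinoa only: max(524/209, 56/28) = 2.507 servings → $2.63.
bell pepper + quinoa with both tight: 0.6579 servings and 1.601 servings → $2.54.
Cheapest feasible corner: $2.54.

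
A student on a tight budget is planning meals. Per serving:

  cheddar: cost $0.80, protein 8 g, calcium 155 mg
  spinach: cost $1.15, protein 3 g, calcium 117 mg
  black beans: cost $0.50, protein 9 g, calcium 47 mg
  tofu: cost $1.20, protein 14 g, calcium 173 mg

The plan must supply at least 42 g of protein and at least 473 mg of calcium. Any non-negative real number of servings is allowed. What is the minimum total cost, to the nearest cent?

A basic optimal solution has at most two foods positive. Try each food alone and each pair with both targets met exactly.
cheddar only: max(42/8, 473/155) = 5.25 servings → $4.20.
spinach only: max(42/3, 473/117) = 14 servings → $16.10.
black beans only: max(42/9, 473/47) = 10.06 servings → $5.03.
tofu only: max(42/14, 473/173) = 3 servings → $3.60.
cheddar + spinach: intersection lies outside the first quadrant.
cheddar + black beans with both tight: 2.24 servings and 2.675 servings → $3.13.
cheddar + tofu with both targets exact would need a negative amount; discard.
spinach + black beans with both tight: 2.503 servings and 3.832 servings → $4.79.
spinach + tofu: intersection lies outside the first quadrant.
black beans + tofu with both tight: 0.7164 servings and 2.539 servings → $3.41.
The minimum over all feasible corners is $3.13.

$3.13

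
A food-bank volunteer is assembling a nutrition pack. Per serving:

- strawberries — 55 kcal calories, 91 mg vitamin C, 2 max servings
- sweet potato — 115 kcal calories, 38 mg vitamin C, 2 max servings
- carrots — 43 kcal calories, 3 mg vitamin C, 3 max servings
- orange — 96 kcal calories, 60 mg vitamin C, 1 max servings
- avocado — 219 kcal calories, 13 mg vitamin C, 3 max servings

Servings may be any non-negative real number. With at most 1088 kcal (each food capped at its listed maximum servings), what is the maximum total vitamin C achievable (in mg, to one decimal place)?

358.0 mg

Vitamin C per kcal: strawberries 1.655, orange 0.625, sweet potato 0.3304, carrots 0.06977, avocado 0.05936.
Take 2 servings of strawberries: uses 110 kcal, +182.0 mg vitamin C (running total 182.0 mg).
Take 1 serving of orange: uses 96 kcal, +60.0 mg vitamin C (running total 242.0 mg).
Take 2 servings of sweet potato: uses 230 kcal, +76.0 mg vitamin C (running total 318.0 mg).
Take 3 servings of carrots: uses 129 kcal, +9.0 mg vitamin C (running total 327.0 mg).
Take 2.388 servings of avocado: uses 523 kcal, +31.0 mg vitamin C (running total 358.0 mg).
Greedy by best ratio exhausts the calories allowance optimally: 358.0 mg.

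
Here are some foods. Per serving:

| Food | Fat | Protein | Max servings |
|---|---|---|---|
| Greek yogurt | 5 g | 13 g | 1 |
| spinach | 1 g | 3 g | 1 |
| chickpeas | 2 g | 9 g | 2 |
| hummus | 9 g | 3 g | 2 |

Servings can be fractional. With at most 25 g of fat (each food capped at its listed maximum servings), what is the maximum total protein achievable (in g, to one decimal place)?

Protein per g fat: chickpeas 4.5, spinach 3, Greek yogurt 2.6, hummus 0.3333.
Take 2 servings of chickpeas: uses 4 g fat, +18.0 g protein (running total 18.0 g).
Take 1 serving of spinach: uses 1 g fat, +3.0 g protein (running total 21.0 g).
Take 1 serving of Greek yogurt: uses 5 g fat, +13.0 g protein (running total 34.0 g).
Take 1.667 servings of hummus: uses 15 g fat, +5.0 g protein (running total 39.0 g).
Greedy by best ratio exhausts the fat allowance optimally: 39.0 g.

39.0 g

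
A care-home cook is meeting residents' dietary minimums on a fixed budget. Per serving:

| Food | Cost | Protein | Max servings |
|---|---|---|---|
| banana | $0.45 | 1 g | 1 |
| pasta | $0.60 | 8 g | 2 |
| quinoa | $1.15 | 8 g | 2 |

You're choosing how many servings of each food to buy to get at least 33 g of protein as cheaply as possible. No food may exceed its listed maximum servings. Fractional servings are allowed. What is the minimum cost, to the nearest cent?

Cost per g of protein: pasta $0.0750, quinoa $0.1437, banana $0.4500.
Take 2 servings of pasta: +16.0 g protein for $1.20 (total $1.20, still need 17.0 g).
Take 2 servings of quinoa: +16.0 g protein for $2.30 (total $3.50, still need 1.0 g).
Take 1 serving of banana: +1.0 g protein for $0.45 (total $3.95, still need 0.0 g).
Filling from the cheapest source first is optimal under one linear minimum: $3.95.

$3.95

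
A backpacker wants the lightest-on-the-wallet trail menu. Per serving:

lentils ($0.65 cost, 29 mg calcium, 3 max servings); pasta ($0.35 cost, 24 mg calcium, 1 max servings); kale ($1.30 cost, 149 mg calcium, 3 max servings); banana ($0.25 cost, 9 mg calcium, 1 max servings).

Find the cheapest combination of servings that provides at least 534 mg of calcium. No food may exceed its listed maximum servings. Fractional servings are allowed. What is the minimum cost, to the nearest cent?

$5.66

Cost per mg of calcium: kale $0.0087, pasta $0.0146, lentils $0.0224, banana $0.0278.
Take 3 servings of kale: +447.0 mg calcium for $3.90 (total $3.90, still need 87.0 mg).
Take 1 serving of pasta: +24.0 mg calcium for $0.35 (total $4.25, still need 63.0 mg).
Take 2.172 servings of lentils: +63.0 mg calcium for $1.41 (total $5.66, still need 0.0 mg).
Filling from the cheapest source first is optimal under one linear minimum: $5.66.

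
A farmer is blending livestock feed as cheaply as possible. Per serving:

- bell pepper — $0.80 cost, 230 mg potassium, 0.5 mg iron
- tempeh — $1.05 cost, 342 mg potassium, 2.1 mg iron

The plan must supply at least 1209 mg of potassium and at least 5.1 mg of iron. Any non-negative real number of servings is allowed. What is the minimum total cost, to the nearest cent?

$3.71

An LP optimum is at a vertex; with two nutrient constraints at most two foods are used. Check each candidate.
bell pepper only: max(1209/230, 5.1/0.5) = 10.2 servings → $8.16.
tempeh only: max(1209/342, 5.1/2.1) = 3.535 servings → $3.71.
bell pepper + tempeh with both tight: 2.547 servings and 1.822 servings → $3.95.
The minimum over all feasible corners is $3.71.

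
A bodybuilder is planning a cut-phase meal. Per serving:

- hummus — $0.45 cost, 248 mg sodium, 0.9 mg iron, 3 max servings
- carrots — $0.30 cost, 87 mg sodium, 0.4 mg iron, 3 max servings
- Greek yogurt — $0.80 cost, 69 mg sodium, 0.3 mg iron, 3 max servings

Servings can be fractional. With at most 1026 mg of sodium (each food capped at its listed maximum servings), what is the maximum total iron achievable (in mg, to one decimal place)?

4.1 mg

Iron per mg sodium: carrots 0.004598, Greek yogurt 0.004348, hummus 0.003629.
Take 3 servings of carrots: uses 261 mg sodium, +1.2 mg iron (running total 1.2 mg).
Take 3 servings of Greek yogurt: uses 207 mg sodium, +0.9 mg iron (running total 2.1 mg).
Take 2.25 servings of hummus: uses 558 mg sodium, +2.0 mg iron (running total 4.1 mg).
Greedy by best ratio exhausts the sodium allowance optimally: 4.1 mg.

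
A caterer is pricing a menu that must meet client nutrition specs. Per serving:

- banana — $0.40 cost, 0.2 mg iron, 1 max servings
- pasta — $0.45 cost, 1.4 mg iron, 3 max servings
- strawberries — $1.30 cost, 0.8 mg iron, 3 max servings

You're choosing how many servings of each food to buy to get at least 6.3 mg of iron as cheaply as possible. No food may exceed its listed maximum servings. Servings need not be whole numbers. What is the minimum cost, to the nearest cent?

Cost per mg of iron: pasta $0.3214, strawberries $1.6250, banana $2.0000.
Take 3 servings of pasta: +4.2 mg iron for $1.35 (total $1.35, still need 2.1 mg).
Take 2.625 servings of strawberries: +2.1 mg iron for $3.41 (total $4.76, still need 0.0 mg).
Filling from the cheapest source first is optimal under one linear minimum: $4.76.

$4.76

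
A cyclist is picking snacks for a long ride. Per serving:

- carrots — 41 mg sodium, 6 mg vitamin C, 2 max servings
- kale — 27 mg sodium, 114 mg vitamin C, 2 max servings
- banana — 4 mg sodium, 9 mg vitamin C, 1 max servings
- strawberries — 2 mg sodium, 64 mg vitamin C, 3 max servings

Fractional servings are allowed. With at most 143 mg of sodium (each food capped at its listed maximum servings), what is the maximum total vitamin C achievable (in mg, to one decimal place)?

440.6 mg

Vitamin C per mg sodium: strawberries 32, kale 4.222, banana 2.25, carrots 0.1463.
Take 3 servings of strawberries: uses 6 mg sodium, +192.0 mg vitamin C (running total 192.0 mg).
Take 2 servings of kale: uses 54 mg sodium, +228.0 mg vitamin C (running total 420.0 mg).
Take 1 serving of banana: uses 4 mg sodium, +9.0 mg vitamin C (running total 429.0 mg).
Take 1.927 servings of carrots: uses 79 mg sodium, +11.6 mg vitamin C (running total 440.6 mg).
Greedy by best ratio exhausts the sodium allowance optimally: 440.6 mg.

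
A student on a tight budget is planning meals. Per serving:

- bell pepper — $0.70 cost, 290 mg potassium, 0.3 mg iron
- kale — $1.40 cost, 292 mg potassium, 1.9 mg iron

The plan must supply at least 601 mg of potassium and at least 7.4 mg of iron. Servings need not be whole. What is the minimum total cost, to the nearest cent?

$5.45

Two binding constraints pin down two serving amounts, so the optimal mix uses at most two foods. The candidates are each food alone (scaled to the tighter of potassium/iron) and each pair with both constraints tight.
bell pepper only: max(601/290, 7.4/0.3) = 24.67 servings → $17.27.
kale only: max(601/292, 7.4/1.9) = 3.895 servings → $5.45.
bell pepper + kale with both targets exact would need a negative amount; discard.
Cheapest feasible corner: $5.45.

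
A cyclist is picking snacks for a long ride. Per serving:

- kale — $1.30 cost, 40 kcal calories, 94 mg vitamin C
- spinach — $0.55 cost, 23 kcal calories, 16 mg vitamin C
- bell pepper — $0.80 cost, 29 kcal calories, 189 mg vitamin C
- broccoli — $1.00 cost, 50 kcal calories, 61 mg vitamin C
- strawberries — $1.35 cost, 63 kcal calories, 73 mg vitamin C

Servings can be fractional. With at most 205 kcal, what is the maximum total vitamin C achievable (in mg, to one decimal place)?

Vitamin C per kcal: bell pepper 6.517, kale 2.35, broccoli 1.22, strawberries 1.159, spinach 0.6957.
With no serving limits, spend the whole calories allowance on bell pepper: 205 kcal / 29 kcal × 189 mg = 1336.0 mg.

1336.0 mg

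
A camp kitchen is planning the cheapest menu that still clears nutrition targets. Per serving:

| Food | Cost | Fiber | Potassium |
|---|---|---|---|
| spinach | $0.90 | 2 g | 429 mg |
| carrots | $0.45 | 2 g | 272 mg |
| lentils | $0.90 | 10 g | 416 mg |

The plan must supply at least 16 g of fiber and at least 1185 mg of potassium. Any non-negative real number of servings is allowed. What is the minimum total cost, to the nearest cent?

An LP optimum is at a vertex; with two nutrient constraints at most two foods are used. Check each candidate.
spinach only: max(16/2, 1185/429) = 8 servings → $7.20.
carrots only: max(16/2, 1185/272) = 8 servings → $3.60.
lentils only: max(16/10, 1185/416) = 2.849 servings → $2.56.
spinach + carrots: the both-tight solution has a negative serving — not a feasible corner.
spinach + lentils with both tight: 1.502 servings and 1.3 servings → $2.52.
carrots + lentils with both tight: 2.751 servings and 1.05 servings → $2.18.
Cheapest feasible corner: $2.18.

$2.18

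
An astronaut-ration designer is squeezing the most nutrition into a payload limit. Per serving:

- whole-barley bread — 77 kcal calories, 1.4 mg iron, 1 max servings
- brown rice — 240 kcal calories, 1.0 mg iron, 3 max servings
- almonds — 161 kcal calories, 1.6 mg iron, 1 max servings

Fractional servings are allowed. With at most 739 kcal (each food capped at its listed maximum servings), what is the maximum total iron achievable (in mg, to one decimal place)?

Iron per kcal: whole-barley bread 0.01818, almonds 0.009938, brown rice 0.004167.
Take 1 serving of whole-barley bread: uses 77 kcal, +1.4 mg iron (running total 1.4 mg).
Take 1 serving of almonds: uses 161 kcal, +1.6 mg iron (running total 3.0 mg).
Take 2.087 servings of brown rice: uses 501 kcal, +2.1 mg iron (running total 5.1 mg).
Filling greedily by iron-per-kcal is optimal for one linear limit, giving 5.1 mg.

5.1 mg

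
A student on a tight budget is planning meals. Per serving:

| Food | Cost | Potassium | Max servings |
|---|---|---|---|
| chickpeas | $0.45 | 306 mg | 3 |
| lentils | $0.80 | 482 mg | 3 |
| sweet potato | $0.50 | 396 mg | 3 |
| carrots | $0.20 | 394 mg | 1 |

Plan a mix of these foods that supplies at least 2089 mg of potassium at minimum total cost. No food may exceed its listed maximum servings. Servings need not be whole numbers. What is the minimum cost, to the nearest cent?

Cost per mg of potassium: carrots $0.0005, sweet potato $0.0013, chickpeas $0.0015, lentils $0.0017.
Take 1 serving of carrots: +394.0 mg potassium for $0.20 (total $0.20, still need 1695.0 mg).
Take 3 servings of sweet potato: +1188.0 mg potassium for $1.50 (total $1.70, still need 507.0 mg).
Take 1.657 servings of chickpeas: +507.0 mg potassium for $0.75 (total $2.45, still need 0.0 mg).
Filling from the cheapest source first is optimal under one linear minimum: $2.45.

$2.45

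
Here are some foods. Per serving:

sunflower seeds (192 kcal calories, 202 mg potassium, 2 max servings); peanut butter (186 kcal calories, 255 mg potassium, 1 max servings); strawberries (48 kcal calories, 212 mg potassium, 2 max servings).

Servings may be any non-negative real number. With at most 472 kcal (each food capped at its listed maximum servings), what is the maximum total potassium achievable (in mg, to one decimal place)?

Potassium per kcal: strawberries 4.417, peanut butter 1.371, sunflower seeds 1.052.
Take 2 servings of strawberries: uses 96 kcal, +424.0 mg potassium (running total 424.0 mg).
Take 1 serving of peanut butter: uses 186 kcal, +255.0 mg potassium (running total 679.0 mg).
Take 0.9896 servings of sunflower seeds: uses 190 kcal, +199.9 mg potassium (running total 878.9 mg).
Greedy by best ratio exhausts the calories allowance optimally: 878.9 mg.

878.9 mg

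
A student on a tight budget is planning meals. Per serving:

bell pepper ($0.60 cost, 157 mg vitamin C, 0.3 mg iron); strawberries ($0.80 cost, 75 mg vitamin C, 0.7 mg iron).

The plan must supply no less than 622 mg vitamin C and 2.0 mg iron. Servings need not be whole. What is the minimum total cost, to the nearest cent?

$3.13

The cheapest plan sits at a corner of the feasible region — with two constraints it uses at most two foods.
bell pepper only: max(622/157, 2.0/0.3) = 6.667 servings → $4.00.
strawberries only: max(622/75, 2.0/0.7) = 8.293 servings → $6.63.
bell pepper + strawberries with both tight: 3.265 servings and 1.458 servings → $3.13.
Cheapest feasible corner: $3.13.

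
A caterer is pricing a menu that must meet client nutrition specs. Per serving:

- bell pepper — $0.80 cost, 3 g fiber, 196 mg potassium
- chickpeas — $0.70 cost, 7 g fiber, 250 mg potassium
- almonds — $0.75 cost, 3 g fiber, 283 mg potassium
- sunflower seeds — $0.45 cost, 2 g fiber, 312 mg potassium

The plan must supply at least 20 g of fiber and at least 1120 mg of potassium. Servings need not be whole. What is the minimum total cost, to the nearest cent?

$2.42

bell pepper only: max(20/3, 1120/196) = 6.667 servings → $5.33.
chickpeas only: max(20/7, 1120/250) = 4.48 servings → $3.14.
almonds only: max(20/3, 1120/283) = 6.667 servings → $5.00.
sunflower seeds only: max(20/2, 1120/312) = 10 servings → $4.50.
bell pepper + chickpeas with both tight: 4.566 servings and 0.9003 servings → $4.28.
bell pepper + almonds: the both-tight solution has a negative serving — not a feasible corner.
bell pepper + sunflower seeds: intersection lies outside the first quadrant.
chickpeas + almonds with both tight: 1.868 servings and 2.307 servings → $3.04.
chickpeas + sunflower seeds with both tight: 2.375 servings and 1.686 servings → $2.42.
almonds + sunflower seeds with both targets exact would need a negative amount; discard.
The minimum over all feasible corners is $2.42.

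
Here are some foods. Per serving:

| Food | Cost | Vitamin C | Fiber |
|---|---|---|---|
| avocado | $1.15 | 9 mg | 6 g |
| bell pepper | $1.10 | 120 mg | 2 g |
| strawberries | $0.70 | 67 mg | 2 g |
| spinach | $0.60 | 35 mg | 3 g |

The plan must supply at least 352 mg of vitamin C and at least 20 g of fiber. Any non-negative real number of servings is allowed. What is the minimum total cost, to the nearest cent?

$4.82

An LP optimum is at a vertex; with two nutrient constraints at most two foods are used. Check each candidate.
avocado only: max(352/9, 20/6) = 39.11 servings → $44.98.
bell pepper only: max(352/120, 20/2) = 10 servings → $11.00.
strawberries only: max(352/67, 20/2) = 10 servings → $7.00.
spinach only: max(352/35, 20/3) = 10.06 servings → $6.03.
avocado + bell pepper with both tight: 2.416 servings and 2.752 servings → $5.81.
avocado + strawberries with both tight: 1.656 servings and 5.031 servings → $5.43.
avocado + spinach: intersection lies outside the first quadrant.
bell pepper + strawberries: intersection lies outside the first quadrant.
bell pepper + spinach with both tight: 1.228 servings and 5.848 servings → $4.86.
strawberries + spinach with both tight: 2.718 servings and 4.855 servings → $4.82.
So the least-cost plan costs $4.82.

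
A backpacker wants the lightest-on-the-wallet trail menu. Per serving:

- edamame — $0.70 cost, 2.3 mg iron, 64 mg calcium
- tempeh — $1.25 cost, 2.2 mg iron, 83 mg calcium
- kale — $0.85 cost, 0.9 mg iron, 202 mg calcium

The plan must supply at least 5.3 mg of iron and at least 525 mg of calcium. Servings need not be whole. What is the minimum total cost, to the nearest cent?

At the optimum either one food covers both requirements or two foods hit both targets exactly; no other combination can be cheaper.
edamame only: max(5.3/2.3, 525/64) = 8.203 servings → $5.74.
tempeh only: max(5.3/2.2, 525/83) = 6.325 servings → $7.91.
kale only: max(5.3/0.9, 525/202) = 5.889 servings → $5.01.
edamame + tempeh with both targets exact would need a negative amount; discard.
edamame + kale with both tight: 1.47 servings and 2.133 servings → $2.84.
tempeh + kale with both tight: 1.618 servings and 1.934 servings → $3.67.
The minimum over all feasible corners is $2.84.

$2.84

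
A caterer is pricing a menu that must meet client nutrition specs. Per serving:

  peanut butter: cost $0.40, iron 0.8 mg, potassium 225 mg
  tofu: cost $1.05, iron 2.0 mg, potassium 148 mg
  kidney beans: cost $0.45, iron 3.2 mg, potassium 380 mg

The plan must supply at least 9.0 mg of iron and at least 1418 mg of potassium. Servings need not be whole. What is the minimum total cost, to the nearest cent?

An LP optimum is at a vertex; with two nutrient constraints at most two foods are used. Check each candidate.
peanut butter only: max(9.0/0.8, 1418/225) = 11.25 servings → $4.50.
tofu only: max(9.0/2.0, 1418/148) = 9.581 servings → $10.06.
kidney beans only: max(9.0/3.2, 1418/380) = 3.732 servings → $1.68.
peanut butter + tofu with both tight: 4.536 servings and 2.686 servings → $4.63.
peanut butter + kidney beans with both tight: 2.687 servings and 2.141 servings → $2.04.
tofu + kidney beans with both targets exact would need a negative amount; discard.
The minimum over all feasible corners is $1.68.

$1.68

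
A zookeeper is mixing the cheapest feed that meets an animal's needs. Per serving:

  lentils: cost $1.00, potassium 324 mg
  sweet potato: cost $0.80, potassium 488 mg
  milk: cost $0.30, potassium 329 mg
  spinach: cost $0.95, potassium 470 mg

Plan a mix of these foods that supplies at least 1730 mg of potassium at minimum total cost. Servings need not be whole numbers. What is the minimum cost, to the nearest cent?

Cost per mg of potassium: milk $0.0009, sweet potato $0.0016, spinach $0.0020, lentils $0.0031.
With no serving limits, use only milk: 1730 mg / 329 mg = 5.258 servings × $0.30 = $1.58.

$1.58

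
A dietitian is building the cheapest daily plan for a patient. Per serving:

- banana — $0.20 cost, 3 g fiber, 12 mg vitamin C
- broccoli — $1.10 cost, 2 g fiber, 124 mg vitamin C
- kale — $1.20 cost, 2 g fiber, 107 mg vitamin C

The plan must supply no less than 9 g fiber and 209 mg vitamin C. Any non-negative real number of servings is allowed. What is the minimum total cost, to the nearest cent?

banana only: max(9/3, 209/12) = 17.42 servings → $3.48.
broccoli only: max(9/2, 209/124) = 4.5 servings → $4.95.
kale only: max(9/2, 209/107) = 4.5 servings → $5.40.
banana + broccoli with both tight: 2.006 servings and 1.491 servings → $2.04.
banana + kale with both tight: 1.835 servings and 1.747 servings → $2.46.
broccoli + kale: the both-tight solution has a negative serving — not a feasible corner.
So the least-cost plan costs $2.04.

$2.04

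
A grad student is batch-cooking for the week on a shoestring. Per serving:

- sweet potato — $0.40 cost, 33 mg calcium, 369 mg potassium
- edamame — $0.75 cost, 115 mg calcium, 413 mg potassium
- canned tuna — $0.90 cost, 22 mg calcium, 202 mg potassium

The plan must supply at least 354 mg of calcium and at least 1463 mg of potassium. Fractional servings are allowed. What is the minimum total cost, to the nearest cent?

An LP optimum is at a vertex; with two nutrient constraints at most two foods are used. Check each candidate.
sweet potato only: max(354/33, 1463/369) = 10.73 servings → $4.29.
edamame only: max(354/115, 1463/413) = 3.542 servings → $2.66.
canned tuna only: max(354/22, 1463/202) = 16.09 servings → $14.48.
sweet potato + edamame with both tight: 0.7652 servings and 2.859 servings → $2.45.
sweet potato + canned tuna: the both-tight solution has a negative serving — not a feasible corner.
edamame + canned tuna with both tight: 2.78 servings and 1.558 servings → $3.49.
The minimum over all feasible corners is $2.45.

$2.45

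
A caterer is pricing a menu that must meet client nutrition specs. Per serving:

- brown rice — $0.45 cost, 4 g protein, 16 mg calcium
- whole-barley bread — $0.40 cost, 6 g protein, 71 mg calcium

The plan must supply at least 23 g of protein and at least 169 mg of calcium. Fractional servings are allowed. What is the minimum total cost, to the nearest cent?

$1.53

Compare the cost at each extreme point of the feasible region.
brown rice only: max(23/4, 169/16) = 10.56 servings → $4.75.
whole-barley bread only: max(23/6, 169/71) = 3.833 servings → $1.53.
brown rice + whole-barley bread with both tight: 3.293 servings and 1.638 servings → $2.14.
Cheapest feasible corner: $1.53.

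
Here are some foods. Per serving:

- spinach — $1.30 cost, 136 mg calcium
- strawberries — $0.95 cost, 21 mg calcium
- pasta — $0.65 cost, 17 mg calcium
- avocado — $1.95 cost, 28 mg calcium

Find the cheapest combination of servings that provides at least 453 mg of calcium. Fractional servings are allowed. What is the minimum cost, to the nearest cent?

Cost per mg of calcium: spinach $0.0096, pasta $0.0382, strawberries $0.0452, avocado $0.0696.
With no serving limits, use only spinach: 453 mg / 136 mg = 3.331 servings × $1.30 = $4.33.

$4.33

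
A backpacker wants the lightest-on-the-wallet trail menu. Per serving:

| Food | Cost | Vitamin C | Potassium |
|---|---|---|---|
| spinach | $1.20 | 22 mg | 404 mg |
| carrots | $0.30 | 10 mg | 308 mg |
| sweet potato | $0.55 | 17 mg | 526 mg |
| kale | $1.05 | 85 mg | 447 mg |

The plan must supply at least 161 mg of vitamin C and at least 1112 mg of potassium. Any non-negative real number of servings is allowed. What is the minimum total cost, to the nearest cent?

$2.17

A basic optimal solution has at most two foods positive. Try each food alone and each pair with both targets met exactly.
spinach only: max(161/22, 1112/404) = 7.318 servings → $8.78.
carrots only: max(161/10, 1112/308) = 16.1 servings → $4.83.
sweet potato only: max(161/17, 1112/526) = 9.471 servings → $5.21.
kale only: max(161/85, 1112/447) = 2.488 servings → $2.61.
spinach + carrots with both targets exact would need a negative amount; discard.
spinach + sweet potato: intersection lies outside the first quadrant.
spinach + kale with both tight: 0.9203 servings and 1.656 servings → $2.84.
carrots + sweet potato with both targets exact would need a negative amount; discard.
carrots + kale with both tight: 1.039 servings and 1.772 servings → $2.17.
sweet potato + kale with both tight: 0.6077 servings and 1.773 servings → $2.20.
So the least-cost plan costs $2.17.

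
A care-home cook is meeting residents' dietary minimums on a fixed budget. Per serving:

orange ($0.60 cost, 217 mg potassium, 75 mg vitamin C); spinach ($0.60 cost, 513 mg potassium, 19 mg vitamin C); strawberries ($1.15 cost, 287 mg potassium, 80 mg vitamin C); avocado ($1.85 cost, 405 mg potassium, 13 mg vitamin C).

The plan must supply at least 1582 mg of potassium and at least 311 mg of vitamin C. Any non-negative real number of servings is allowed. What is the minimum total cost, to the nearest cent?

$3.16

The cheapest plan sits at a corner of the feasible region — with two constraints it uses at most two foods.
orange only: max(1582/217, 311/75) = 7.29 servings → $4.37.
spinach only: max(1582/513, 311/19) = 16.37 servings → $9.82.
strawberries only: max(1582/287, 311/80) = 5.512 servings → $6.34.
avocado only: max(1582/405, 311/13) = 23.92 servings → $44.26.
orange + spinach with both tight: 3.769 servings and 1.489 servings → $3.16.
orange + strawberries: the both-tight solution has a negative serving — not a feasible corner.
orange + avocado with both tight: 3.825 servings and 1.857 servings → $5.73.
spinach + strawberries with both tight: 1.048 servings and 3.639 servings → $4.81.
spinach + avocado: intersection lies outside the first quadrant.
strawberries + avocado with both tight: 3.676 servings and 1.301 servings → $6.63.
The minimum over all feasible corners is $3.16.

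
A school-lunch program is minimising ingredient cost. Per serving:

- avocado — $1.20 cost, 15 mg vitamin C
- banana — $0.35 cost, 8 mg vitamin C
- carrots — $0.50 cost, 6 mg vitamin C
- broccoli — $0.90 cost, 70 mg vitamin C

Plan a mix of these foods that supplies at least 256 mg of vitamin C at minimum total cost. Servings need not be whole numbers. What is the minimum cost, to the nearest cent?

$3.29

Cost per mg of vitamin C: broccoli $0.0129, banana $0.0437, avocado $0.0800, carrots $0.0833.
With no serving limits, use only broccoli: 256 mg / 70 mg = 3.657 servings × $0.90 = $3.29.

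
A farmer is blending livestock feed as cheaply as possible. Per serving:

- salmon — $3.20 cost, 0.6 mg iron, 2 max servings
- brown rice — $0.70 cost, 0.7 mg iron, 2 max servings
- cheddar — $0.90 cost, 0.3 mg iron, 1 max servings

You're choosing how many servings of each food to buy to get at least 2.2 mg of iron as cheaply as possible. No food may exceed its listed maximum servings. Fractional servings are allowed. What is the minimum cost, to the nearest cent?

Cost per mg of iron: brown rice $1.0000, cheddar $3.0000, salmon $5.3333.
Take 2 servings of brown rice: +1.4 mg iron for $1.40 (total $1.40, still need 0.8 mg).
Take 1 serving of cheddar: +0.3 mg iron for $0.90 (total $2.30, still need 0.5 mg).
Take 0.8333 servings of salmon: +0.5 mg iron for $2.67 (total $4.97, still need 0.0 mg).
Greedy by cheapest-per-mg is optimal for a single linear constraint, so the minimum cost is $4.97.

$4.97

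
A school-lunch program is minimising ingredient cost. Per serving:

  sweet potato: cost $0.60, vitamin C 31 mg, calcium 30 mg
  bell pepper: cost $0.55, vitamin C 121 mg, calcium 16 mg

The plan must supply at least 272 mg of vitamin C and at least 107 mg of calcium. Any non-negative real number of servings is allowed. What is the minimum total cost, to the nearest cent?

Two binding constraints pin down two serving amounts, so the optimal mix uses at most two foods. The candidates are each food alone (scaled to the tighter of vitamin C/calcium) and each pair with both constraints tight.
sweet potato only: max(272/31, 107/30) = 8.774 servings → $5.26.
bell pepper only: max(272/121, 107/16) = 6.688 servings → $3.68.
sweet potato + bell pepper with both tight: 2.743 servings and 1.545 servings → $2.50.
Cheapest feasible corner: $2.50.

$2.50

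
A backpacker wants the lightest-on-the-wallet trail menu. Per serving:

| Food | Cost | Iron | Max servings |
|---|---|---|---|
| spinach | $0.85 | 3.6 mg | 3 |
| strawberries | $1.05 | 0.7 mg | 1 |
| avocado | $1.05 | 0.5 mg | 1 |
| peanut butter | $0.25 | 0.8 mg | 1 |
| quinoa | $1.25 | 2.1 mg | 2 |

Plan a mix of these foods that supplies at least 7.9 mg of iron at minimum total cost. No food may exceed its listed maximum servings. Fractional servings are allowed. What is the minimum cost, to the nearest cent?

Cost per mg of iron: spinach $0.2361, peanut butter $0.3125, quinoa $0.5952, strawberries $1.5000, avocado $2.1000.
Take 2.194 servings of spinach: +7.9 mg iron for $1.87 (total $1.87, still need 0.0 mg).
Greedy by cheapest-per-mg is optimal for a single linear constraint, so the minimum cost is $1.87.

$1.87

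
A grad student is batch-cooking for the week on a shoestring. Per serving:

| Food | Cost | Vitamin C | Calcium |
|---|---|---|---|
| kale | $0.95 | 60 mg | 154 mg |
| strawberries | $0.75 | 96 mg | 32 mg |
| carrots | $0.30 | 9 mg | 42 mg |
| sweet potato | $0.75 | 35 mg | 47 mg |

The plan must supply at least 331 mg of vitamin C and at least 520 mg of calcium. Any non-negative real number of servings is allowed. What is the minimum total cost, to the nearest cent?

$4.06

kale only: max(331/60, 520/154) = 5.517 servings → $5.24.
strawberries only: max(331/96, 520/32) = 16.25 servings → $12.19.
carrots only: max(331/9, 520/42) = 36.78 servings → $11.03.
sweet potato only: max(331/35, 520/47) = 11.06 servings → $8.30.
kale + strawberries with both tight: 3.057 servings and 1.537 servings → $4.06.
kale + carrots with both targets exact would need a negative amount; discard.
kale + sweet potato with both tight: 1.028 servings and 7.694 servings → $6.75.
strawberries + carrots with both tight: 2.463 servings and 10.5 servings → $5.00.
strawberries + sweet potato: intersection lies outside the first quadrant.
carrots + sweet potato with both tight: 2.524 servings and 8.808 servings → $7.36.
So the least-cost plan costs $4.06.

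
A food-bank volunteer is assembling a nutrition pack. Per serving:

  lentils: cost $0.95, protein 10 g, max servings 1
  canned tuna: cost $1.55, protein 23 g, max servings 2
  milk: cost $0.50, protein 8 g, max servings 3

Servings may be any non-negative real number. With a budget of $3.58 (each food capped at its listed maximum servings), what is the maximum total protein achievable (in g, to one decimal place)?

Protein per dollar: milk 16, canned tuna 14.84, lentils 10.53.
Take 3 servings of milk: spends $1.50, +24.0 g protein (running total 24.0 g).
Take 1.342 servings of canned tuna: spends $2.08, +30.9 g protein (running total 54.9 g).
Greedy by best ratio exhausts the cost allowance optimally: 54.9 g.

54.9 g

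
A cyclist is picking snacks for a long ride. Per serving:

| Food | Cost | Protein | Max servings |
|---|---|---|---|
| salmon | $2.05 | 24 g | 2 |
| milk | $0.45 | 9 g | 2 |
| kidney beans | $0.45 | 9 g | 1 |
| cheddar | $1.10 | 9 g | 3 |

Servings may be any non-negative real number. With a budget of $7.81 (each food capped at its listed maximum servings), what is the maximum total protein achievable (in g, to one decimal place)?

Protein per dollar: milk 20, kidney beans 20, salmon 11.71, cheddar 8.182.
Take 2 servings of milk: spends $0.90, +18.0 g protein (running total 18.0 g).
Take 1 serving of kidney beans: spends $0.45, +9.0 g protein (running total 27.0 g).
Take 2 servings of salmon: spends $4.10, +48.0 g protein (running total 75.0 g).
Take 2.145 servings of cheddar: spends $2.36, +19.3 g protein (running total 94.3 g).
Greedy by best ratio exhausts the cost allowance optimally: 94.3 g.

94.3 g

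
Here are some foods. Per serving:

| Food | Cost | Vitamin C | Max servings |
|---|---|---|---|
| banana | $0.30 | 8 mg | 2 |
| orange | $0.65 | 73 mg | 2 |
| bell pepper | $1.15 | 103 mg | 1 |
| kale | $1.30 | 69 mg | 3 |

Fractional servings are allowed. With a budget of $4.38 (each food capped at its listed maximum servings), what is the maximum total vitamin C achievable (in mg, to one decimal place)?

Vitamin C per dollar: orange 112.3, bell pepper 89.57, kale 53.08, banana 26.67.
Take 2 servings of orange: spends $1.30, +146.0 mg vitamin C (running total 146.0 mg).
Take 1 serving of bell pepper: spends $1.15, +103.0 mg vitamin C (running total 249.0 mg).
Take 1.485 servings of kale: spends $1.93, +102.4 mg vitamin C (running total 351.4 mg).
Greedy by best ratio exhausts the cost allowance optimally: 351.4 mg.

351.4 mg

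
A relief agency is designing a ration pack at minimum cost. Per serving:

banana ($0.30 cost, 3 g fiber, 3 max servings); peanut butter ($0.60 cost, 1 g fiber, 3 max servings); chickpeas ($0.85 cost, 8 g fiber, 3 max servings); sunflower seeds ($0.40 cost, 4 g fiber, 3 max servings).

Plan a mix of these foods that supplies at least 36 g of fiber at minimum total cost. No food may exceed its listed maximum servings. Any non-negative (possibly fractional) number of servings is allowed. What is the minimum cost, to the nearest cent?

$3.69

Cost per g of fiber: banana $0.1000, sunflower seeds $0.1000, chickpeas $0.1062, peanut butter $0.6000.
Take 3 servings of banana: +9.0 g fiber for $0.90 (total $0.90, still need 27.0 g).
Take 3 servings of sunflower seeds: +12.0 g fiber for $1.20 (total $2.10, still need 15.0 g).
Take 1.875 servings of chickpeas: +15.0 g fiber for $1.59 (total $3.69, still need 0.0 g).
Filling from the cheapest source first is optimal under one linear minimum: $3.69.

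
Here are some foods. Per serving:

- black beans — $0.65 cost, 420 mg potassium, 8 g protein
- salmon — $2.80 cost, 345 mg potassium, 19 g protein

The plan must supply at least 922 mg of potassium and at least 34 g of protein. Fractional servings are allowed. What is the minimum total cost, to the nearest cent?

$2.76

An LP optimum is at a vertex; with two nutrient constraints at most two foods are used. Check each candidate.
black beans only: max(922/420, 34/8) = 4.25 servings → $2.76.
salmon only: max(922/345, 34/19) = 2.672 servings → $7.48.
black beans + salmon with both tight: 1.109 servings and 1.323 servings → $4.42.
Cheapest feasible corner: $2.76.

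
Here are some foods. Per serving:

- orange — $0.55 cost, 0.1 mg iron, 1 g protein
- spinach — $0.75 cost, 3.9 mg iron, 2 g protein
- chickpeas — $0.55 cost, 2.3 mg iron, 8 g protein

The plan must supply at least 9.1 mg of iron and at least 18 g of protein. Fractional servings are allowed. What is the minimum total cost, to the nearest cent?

Minimising a linear cost over {iron ≥ 9.1, protein ≥ 18, servings ≥ 0} — the optimum is at a vertex, using one or two foods.
orange only: max(9.1/0.1, 18/1) = 91 servings → $50.05.
spinach only: max(9.1/3.9, 18/2) = 9 servings → $6.75.
chickpeas only: max(9.1/2.3, 18/8) = 3.957 servings → $2.18.
orange + spinach with both tight: 14.05 servings and 1.973 servings → $9.21.
orange + chickpeas with both targets exact would need a negative amount; discard.
spinach + chickpeas with both tight: 1.18 servings and 1.955 servings → $1.96.
The minimum over all feasible corners is $1.96.

$1.96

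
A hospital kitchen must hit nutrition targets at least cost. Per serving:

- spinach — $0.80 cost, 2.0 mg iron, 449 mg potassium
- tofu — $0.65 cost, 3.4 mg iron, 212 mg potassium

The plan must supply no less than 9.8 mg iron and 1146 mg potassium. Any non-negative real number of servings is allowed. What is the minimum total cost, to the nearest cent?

Check every corner: each single food scaled to meet both minima, and each pair solved so both constraints bind.
spinach only: max(9.8/2.0, 1146/449) = 4.9 servings → $3.92.
tofu only: max(9.8/3.4, 1146/212) = 5.406 servings → $3.51.
spinach + tofu with both tight: 1.65 servings and 1.912 servings → $2.56.
So the least-cost plan costs $2.56.

$2.56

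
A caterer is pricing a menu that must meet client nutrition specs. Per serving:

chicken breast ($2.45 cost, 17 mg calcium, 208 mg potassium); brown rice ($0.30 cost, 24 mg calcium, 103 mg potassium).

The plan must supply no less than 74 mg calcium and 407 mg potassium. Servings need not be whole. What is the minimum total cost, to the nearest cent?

$1.19

With two linear requirements the optimum uses one or two foods; enumerate the corners.
chicken breast only: max(74/17, 407/208) = 4.353 servings → $10.66.
brown rice only: max(74/24, 407/103) = 3.951 servings → $1.19.
chicken breast + brown rice with both tight: 0.6621 servings and 2.614 servings → $2.41.
Cheapest feasible corner: $1.19.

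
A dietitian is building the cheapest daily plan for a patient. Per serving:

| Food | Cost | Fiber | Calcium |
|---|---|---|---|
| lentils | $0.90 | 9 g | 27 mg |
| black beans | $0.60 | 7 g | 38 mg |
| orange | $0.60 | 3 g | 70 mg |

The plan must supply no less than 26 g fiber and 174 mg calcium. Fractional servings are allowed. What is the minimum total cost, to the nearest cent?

$2.44

lentils only: max(26/9, 174/27) = 6.444 servings → $5.80.
black beans only: max(26/7, 174/38) = 4.579 servings → $2.75.
orange only: max(26/3, 174/70) = 8.667 servings → $5.20.
lentils + black beans: the both-tight solution has a negative serving — not a feasible corner.
lentils + orange with both tight: 2.364 servings and 1.574 servings → $3.07.
black beans + orange with both tight: 3.452 servings and 0.6117 servings → $2.44.
Cheapest feasible corner: $2.44.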